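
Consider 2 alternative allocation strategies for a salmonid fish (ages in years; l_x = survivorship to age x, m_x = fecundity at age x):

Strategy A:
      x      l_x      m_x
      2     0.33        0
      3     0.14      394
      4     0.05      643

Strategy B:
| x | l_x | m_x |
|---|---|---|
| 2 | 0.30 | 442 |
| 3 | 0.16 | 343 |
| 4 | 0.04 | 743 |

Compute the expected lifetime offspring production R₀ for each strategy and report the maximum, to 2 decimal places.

217.20

Strategy A: R₀ = 0.33×0 + 0.14×394 + 0.05×643 = 87.3100
Strategy B: R₀ = 0.30×442 + 0.16×343 + 0.04×743 = 217.2000
Highest R₀: strategy B with 217.2000.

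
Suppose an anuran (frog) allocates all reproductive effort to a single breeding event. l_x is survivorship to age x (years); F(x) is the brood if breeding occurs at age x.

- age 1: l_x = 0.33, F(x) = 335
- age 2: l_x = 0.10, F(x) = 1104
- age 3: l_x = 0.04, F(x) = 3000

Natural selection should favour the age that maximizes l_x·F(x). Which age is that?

3

Expected offspring if breeding at age x = l_x × F(x):
  age 1: 0.33 × 335 = 110.550
  age 2: 0.10 × 1104 = 110.400
  age 3: 0.04 × 3000 = 120.000
Maximum at age 3 (120.000).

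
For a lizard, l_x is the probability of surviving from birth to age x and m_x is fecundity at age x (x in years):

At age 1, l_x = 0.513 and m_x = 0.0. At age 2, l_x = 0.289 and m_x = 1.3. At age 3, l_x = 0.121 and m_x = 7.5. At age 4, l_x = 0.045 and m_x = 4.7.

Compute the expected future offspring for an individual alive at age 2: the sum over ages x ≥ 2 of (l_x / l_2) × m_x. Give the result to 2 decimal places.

5.17

l_2 = 0.289. Conditional survival from age 2 to x is l_x / l_2.
  x=2: (0.289/0.289) × 1.3 = 1.3000
  x=3: (0.121/0.289) × 7.5 = 3.1401
  x=4: (0.045/0.289) × 4.7 = 0.7318
Sum = 1.3000 + 3.1401 + 0.7318 = 5.1720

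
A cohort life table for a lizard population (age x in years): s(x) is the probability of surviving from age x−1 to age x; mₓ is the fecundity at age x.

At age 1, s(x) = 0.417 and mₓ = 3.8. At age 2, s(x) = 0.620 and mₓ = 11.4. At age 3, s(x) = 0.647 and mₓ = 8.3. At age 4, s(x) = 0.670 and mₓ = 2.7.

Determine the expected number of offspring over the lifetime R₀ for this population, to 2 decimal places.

6.22

Survivorship from birth: l_x = s_1·s_2·…·s_x.
  l_1 = 0.41700
  l_2 = 0.25854
  l_3 = 0.16728
  l_4 = 0.11207
R₀ = Σ l_x mₓ:
  age 1: 0.41700 × 3.8 = 1.5846
  age 2: 0.25854 × 11.4 = 2.9474
  age 3: 0.16728 × 8.3 = 1.3884
  age 4: 0.11207 × 2.7 = 0.3026
R₀ = 1.5846 + 2.9474 + 1.3884 + 0.3026 = 6.2230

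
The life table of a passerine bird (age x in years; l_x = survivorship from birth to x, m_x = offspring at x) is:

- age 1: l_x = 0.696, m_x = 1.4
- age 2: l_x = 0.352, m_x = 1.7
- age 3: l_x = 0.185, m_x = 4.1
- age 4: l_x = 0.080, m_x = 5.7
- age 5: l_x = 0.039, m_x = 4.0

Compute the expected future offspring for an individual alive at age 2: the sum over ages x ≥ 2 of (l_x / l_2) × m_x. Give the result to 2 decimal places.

l_2 = 0.352. Conditional survival from age 2 to x is l_x / l_2.
  x=2: (0.352/0.352) × 1.7 = 1.7000
  x=3: (0.185/0.352) × 4.1 = 2.1548
  x=4: (0.080/0.352) × 5.7 = 1.2955
  x=5: (0.039/0.352) × 4.0 = 0.4432
Sum = 1.7000 + 2.1548 + 1.2955 + 0.4432 = 5.5935

5.59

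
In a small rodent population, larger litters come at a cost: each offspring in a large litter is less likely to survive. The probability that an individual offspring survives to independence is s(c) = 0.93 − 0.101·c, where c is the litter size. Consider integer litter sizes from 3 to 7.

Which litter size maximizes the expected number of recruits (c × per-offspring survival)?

Expected recruits = c × s(c):
  c=3: 3 × 0.627 = 1.881
  c=4: 4 × 0.526 = 2.104
  c=5: 5 × 0.425 = 2.125
  c=6: 6 × 0.324 = 1.944
  c=7: 7 × 0.223 = 1.561
Maximum at c = 5 (2.125 recruits).

5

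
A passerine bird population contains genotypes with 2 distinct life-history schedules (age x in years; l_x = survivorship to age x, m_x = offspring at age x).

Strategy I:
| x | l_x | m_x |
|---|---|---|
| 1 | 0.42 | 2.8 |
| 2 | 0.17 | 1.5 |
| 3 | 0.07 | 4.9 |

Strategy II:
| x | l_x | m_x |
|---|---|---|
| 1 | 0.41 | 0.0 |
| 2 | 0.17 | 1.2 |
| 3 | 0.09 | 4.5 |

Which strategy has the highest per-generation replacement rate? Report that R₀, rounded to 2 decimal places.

Strategy I: R₀ = 0.42×2.8 + 0.17×1.5 + 0.07×4.9 = 1.7740
Strategy II: R₀ = 0.41×0.0 + 0.17×1.2 + 0.09×4.5 = 0.6090
Highest R₀: strategy I with 1.7740.

1.77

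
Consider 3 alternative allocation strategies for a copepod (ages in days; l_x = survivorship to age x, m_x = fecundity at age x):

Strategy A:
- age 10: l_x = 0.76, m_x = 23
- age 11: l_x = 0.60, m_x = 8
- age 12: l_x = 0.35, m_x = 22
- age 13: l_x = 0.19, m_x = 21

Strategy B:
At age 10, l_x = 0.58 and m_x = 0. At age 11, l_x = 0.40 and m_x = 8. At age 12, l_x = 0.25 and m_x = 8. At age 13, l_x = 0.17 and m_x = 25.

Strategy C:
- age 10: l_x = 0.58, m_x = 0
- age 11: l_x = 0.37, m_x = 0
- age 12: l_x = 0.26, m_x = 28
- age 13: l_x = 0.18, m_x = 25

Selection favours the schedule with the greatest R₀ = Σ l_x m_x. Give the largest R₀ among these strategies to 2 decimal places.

33.97

Strategy A: R₀ = 0.76×23 + 0.60×8 + 0.35×22 + 0.19×21 = 33.9700
Strategy B: R₀ = 0.58×0 + 0.40×8 + 0.25×8 + 0.17×25 = 9.4500
Strategy C: R₀ = 0.58×0 + 0.37×0 + 0.26×28 + 0.18×25 = 11.7800
Highest R₀: strategy A with 33.9700.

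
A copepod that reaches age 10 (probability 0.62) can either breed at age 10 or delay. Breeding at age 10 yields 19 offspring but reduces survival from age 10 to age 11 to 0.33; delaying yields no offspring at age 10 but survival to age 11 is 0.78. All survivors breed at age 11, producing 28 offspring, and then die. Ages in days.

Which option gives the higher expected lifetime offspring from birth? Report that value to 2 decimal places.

17.51

breed at age 10: R₀ = 0.62 × (19 + 0.33 × 28) = 0.62 × 28.2400 = 17.5088
delay to age 11: R₀ = 0.62 × (0.78 × 28) = 0.62 × 21.8400 = 13.5408
Higher: breed at age 10 (17.5088).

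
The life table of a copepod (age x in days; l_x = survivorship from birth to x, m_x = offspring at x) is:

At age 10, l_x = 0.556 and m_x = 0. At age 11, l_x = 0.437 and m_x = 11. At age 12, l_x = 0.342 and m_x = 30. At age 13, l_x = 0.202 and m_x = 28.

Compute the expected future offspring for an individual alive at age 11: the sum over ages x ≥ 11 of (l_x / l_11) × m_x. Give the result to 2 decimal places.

47.42

l_11 = 0.437. Conditional survival from age 11 to x is l_x / l_11.
  x=11: (0.437/0.437) × 11 = 11.0000
  x=12: (0.342/0.437) × 30 = 23.4783
  x=13: (0.202/0.437) × 28 = 12.9428
Sum = 11.0000 + 23.4783 + 12.9428 = 47.4211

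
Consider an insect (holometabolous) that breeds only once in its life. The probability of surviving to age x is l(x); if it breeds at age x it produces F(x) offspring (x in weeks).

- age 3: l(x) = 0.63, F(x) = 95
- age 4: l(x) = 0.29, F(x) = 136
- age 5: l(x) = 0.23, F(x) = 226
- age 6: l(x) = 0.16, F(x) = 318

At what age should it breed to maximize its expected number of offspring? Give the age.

3

Expected offspring if breeding at age x = l(x) × F(x):
  age 3: 0.63 × 95 = 59.850
  age 4: 0.29 × 136 = 39.440
  age 5: 0.23 × 226 = 51.980
  age 6: 0.16 × 318 = 50.880
Maximum at age 3 (59.850).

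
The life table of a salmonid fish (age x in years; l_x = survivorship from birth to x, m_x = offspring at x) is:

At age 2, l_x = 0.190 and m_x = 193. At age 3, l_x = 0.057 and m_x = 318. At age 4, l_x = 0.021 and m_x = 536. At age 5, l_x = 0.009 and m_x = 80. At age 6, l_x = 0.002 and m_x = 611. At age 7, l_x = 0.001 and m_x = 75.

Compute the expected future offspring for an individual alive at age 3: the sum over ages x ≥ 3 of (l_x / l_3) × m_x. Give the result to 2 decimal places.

550.86

l_3 = 0.057. Conditional survival from age 3 to x is l_x / l_3.
  x=3: (0.057/0.057) × 318 = 318.0000
  x=4: (0.021/0.057) × 536 = 197.4737
  x=5: (0.009/0.057) × 80 = 12.6316
  x=6: (0.002/0.057) × 611 = 21.4386
  x=7: (0.001/0.057) × 75 = 1.3158
Sum = 318.0000 + 197.4737 + 12.6316 + 21.4386 + 1.3158 = 550.8596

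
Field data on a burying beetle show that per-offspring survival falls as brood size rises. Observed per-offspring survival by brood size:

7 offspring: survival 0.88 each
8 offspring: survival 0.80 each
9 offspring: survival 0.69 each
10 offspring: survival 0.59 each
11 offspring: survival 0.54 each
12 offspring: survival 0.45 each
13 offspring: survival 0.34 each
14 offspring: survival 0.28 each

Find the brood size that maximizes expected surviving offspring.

Expected surviving offspring = c × s(c):
  c=7: 7 × 0.88 = 6.160
  c=8: 8 × 0.80 = 6.400
  c=9: 9 × 0.69 = 6.210
  c=10: 10 × 0.59 = 5.900
  c=11: 11 × 0.54 = 5.940
  c=12: 12 × 0.45 = 5.400
  c=13: 13 × 0.34 = 4.420
  c=14: 14 × 0.28 = 3.920
Maximum at c = 8 (6.400 surviving offspring).

8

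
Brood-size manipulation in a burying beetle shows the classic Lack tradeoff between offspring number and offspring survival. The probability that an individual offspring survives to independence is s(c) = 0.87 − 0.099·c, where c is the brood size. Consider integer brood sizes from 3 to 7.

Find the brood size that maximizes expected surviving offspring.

Expected surviving offspring = c × s(c):
  c=3: 3 × 0.573 = 1.719
  c=4: 4 × 0.474 = 1.896
  c=5: 5 × 0.375 = 1.875
  c=6: 6 × 0.276 = 1.656
  c=7: 7 × 0.177 = 1.239
Maximum at c = 4 (1.896 surviving offspring).

4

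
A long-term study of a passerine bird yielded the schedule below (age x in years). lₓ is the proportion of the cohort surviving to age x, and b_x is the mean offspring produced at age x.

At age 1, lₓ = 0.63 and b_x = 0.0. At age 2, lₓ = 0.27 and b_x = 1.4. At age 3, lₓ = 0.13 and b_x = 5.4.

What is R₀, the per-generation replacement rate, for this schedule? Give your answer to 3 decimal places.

R₀ = Σ lₓ b_x:
  age 1: 0.63 × 0.0 = 0.0000
  age 2: 0.27 × 1.4 = 0.3780
  age 3: 0.13 × 5.4 = 0.7020
R₀ = 0.0000 + 0.3780 + 0.7020 = 1.0800

1.080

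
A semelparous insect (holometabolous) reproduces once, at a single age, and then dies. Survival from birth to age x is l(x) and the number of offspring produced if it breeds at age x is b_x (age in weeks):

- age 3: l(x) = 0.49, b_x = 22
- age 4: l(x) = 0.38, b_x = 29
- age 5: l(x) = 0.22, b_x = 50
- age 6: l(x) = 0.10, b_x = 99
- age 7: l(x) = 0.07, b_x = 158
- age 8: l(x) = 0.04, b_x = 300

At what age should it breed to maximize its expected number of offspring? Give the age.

8

Expected offspring if breeding at age x = l(x) × b_x:
  age 3: 0.49 × 22 = 10.780
  age 4: 0.38 × 29 = 11.020
  age 5: 0.22 × 50 = 11.000
  age 6: 0.10 × 99 = 9.900
  age 7: 0.07 × 158 = 11.060
  age 8: 0.04 × 300 = 12.000
Maximum at age 8 (12.000).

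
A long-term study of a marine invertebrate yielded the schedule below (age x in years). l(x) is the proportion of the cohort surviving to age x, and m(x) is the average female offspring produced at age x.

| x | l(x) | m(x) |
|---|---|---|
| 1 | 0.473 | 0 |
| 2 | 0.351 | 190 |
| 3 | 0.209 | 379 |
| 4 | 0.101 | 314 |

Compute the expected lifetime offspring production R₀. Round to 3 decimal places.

177.615

R₀ = Σ l(x) m(x):
  age 1: 0.473 × 0 = 0.0000
  age 2: 0.351 × 190 = 66.6900
  age 3: 0.209 × 379 = 79.2110
  age 4: 0.101 × 314 = 31.7140
R₀ = 0.0000 + 66.6900 + 79.2110 + 31.7140 = 177.6150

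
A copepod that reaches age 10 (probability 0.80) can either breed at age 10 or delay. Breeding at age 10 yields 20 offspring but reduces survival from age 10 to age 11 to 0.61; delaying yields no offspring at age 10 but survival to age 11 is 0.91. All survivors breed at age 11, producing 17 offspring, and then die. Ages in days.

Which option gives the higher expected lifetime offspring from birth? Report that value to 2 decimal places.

breed at age 10: R₀ = 0.80 × (20 + 0.61 × 17) = 0.80 × 30.3700 = 24.2960
delay to age 11: R₀ = 0.80 × (0.91 × 17) = 0.80 × 15.4700 = 12.3760
Higher: breed at age 10 (24.2960).

24.30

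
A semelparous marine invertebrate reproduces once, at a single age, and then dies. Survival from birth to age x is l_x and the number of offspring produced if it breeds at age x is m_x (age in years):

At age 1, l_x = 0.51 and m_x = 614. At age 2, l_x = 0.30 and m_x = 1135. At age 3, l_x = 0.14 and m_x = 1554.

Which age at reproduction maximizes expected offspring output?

2

Expected offspring if breeding at age x = l_x × m_x:
  age 1: 0.51 × 614 = 313.140
  age 2: 0.30 × 1135 = 340.500
  age 3: 0.14 × 1554 = 217.560
Maximum at age 2 (340.500).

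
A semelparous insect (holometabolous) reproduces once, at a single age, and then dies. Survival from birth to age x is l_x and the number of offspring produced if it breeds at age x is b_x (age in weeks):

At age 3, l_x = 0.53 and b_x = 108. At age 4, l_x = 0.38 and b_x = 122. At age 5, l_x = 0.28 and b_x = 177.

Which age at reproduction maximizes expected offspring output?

Expected offspring if breeding at age x = l_x × b_x:
  age 3: 0.53 × 108 = 57.240
  age 4: 0.38 × 122 = 46.360
  age 5: 0.28 × 177 = 49.560
Maximum at age 3 (57.240).

3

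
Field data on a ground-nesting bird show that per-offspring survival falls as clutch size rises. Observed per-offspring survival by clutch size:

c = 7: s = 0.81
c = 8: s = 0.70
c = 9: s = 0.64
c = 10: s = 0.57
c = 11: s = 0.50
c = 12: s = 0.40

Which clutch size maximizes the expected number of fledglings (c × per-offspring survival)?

Expected fledglings = c × s(c):
  c=7: 7 × 0.81 = 5.670
  c=8: 8 × 0.70 = 5.600
  c=9: 9 × 0.64 = 5.760
  c=10: 10 × 0.57 = 5.700
  c=11: 11 × 0.50 = 5.500
  c=12: 12 × 0.40 = 4.800
Maximum at c = 9 (5.760 fledglings).

9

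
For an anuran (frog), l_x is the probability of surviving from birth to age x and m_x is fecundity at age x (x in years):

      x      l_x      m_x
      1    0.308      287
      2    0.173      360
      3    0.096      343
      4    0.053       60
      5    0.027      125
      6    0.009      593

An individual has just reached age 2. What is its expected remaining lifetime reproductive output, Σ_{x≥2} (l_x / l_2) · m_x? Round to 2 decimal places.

619.08

l_2 = 0.173. Conditional survival from age 2 to x is l_x / l_2.
  x=2: (0.173/0.173) × 360 = 360.0000
  x=3: (0.096/0.173) × 343 = 190.3353
  x=4: (0.053/0.173) × 60 = 18.3815
  x=5: (0.027/0.173) × 125 = 19.5087
  x=6: (0.009/0.173) × 593 = 30.8497
Sum = 360.0000 + 190.3353 + 18.3815 + 19.5087 + 30.8497 = 619.0751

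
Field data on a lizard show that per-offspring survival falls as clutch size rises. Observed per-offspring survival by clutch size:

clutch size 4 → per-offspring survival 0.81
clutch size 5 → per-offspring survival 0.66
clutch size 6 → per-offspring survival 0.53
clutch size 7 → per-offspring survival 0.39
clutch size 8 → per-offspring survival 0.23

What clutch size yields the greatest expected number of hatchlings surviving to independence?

Expected hatchlings surviving to independence = c × s(c):
  c=4: 4 × 0.81 = 3.240
  c=5: 5 × 0.66 = 3.300
  c=6: 6 × 0.53 = 3.180
  c=7: 7 × 0.39 = 2.730
  c=8: 8 × 0.23 = 1.840
Maximum at c = 5 (3.300 hatchlings surviving to independence).

5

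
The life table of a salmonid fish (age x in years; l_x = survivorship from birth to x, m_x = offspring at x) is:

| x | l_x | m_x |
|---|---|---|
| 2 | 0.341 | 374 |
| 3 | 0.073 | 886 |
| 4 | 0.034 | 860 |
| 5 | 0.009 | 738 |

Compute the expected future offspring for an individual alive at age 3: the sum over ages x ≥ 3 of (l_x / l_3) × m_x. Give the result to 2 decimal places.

1377.53

l_3 = 0.073. Conditional survival from age 3 to x is l_x / l_3.
  x=3: (0.073/0.073) × 886 = 886.0000
  x=4: (0.034/0.073) × 860 = 400.5479
  x=5: (0.009/0.073) × 738 = 90.9863
Sum = 886.0000 + 400.5479 + 90.9863 = 1377.5342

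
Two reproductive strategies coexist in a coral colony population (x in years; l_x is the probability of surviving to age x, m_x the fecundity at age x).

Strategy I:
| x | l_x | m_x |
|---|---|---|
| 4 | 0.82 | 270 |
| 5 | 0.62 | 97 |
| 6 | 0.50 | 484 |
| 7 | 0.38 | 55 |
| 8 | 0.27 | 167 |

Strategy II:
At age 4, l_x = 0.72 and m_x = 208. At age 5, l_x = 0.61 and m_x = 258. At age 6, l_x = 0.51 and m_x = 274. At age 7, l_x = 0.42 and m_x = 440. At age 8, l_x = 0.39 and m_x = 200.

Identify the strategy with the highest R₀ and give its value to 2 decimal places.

Strategy I: R₀ = 0.82×270 + 0.62×97 + 0.50×484 + 0.38×55 + 0.27×167 = 589.5300
Strategy II: R₀ = 0.72×208 + 0.61×258 + 0.51×274 + 0.42×440 + 0.39×200 = 709.6800
Highest R₀: strategy II with 709.6800.

709.68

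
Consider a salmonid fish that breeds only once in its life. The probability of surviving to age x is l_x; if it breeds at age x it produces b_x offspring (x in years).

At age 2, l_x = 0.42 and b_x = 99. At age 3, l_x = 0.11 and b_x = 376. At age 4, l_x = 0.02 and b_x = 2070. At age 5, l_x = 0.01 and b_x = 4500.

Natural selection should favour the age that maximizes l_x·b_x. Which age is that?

Expected offspring if breeding at age x = l_x × b_x:
  age 2: 0.42 × 99 = 41.580
  age 3: 0.11 × 376 = 41.360
  age 4: 0.02 × 2070 = 41.400
  age 5: 0.01 × 4500 = 45.000
Maximum at age 5 (45.000).

5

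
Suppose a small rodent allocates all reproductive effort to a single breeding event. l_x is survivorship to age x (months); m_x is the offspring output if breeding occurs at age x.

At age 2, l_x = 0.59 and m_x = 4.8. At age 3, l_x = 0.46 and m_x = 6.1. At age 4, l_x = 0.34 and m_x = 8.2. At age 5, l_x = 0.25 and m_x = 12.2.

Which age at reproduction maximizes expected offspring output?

5

Expected offspring if breeding at age x = l_x × m_x:
  age 2: 0.59 × 4.8 = 2.832
  age 3: 0.46 × 6.1 = 2.806
  age 4: 0.34 × 8.2 = 2.788
  age 5: 0.25 × 12.2 = 3.050
Maximum at age 5 (3.050).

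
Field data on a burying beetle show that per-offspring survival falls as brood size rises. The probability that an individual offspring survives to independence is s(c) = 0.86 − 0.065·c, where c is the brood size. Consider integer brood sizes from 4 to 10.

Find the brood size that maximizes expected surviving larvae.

7

Expected surviving larvae = c × s(c):
  c=4: 4 × 0.600 = 2.400
  c=5: 5 × 0.535 = 2.675
  c=6: 6 × 0.470 = 2.820
  c=7: 7 × 0.405 = 2.835
  c=8: 8 × 0.340 = 2.720
  c=9: 9 × 0.275 = 2.475
  c=10: 10 × 0.210 = 2.100
Maximum at c = 7 (2.835 surviving larvae).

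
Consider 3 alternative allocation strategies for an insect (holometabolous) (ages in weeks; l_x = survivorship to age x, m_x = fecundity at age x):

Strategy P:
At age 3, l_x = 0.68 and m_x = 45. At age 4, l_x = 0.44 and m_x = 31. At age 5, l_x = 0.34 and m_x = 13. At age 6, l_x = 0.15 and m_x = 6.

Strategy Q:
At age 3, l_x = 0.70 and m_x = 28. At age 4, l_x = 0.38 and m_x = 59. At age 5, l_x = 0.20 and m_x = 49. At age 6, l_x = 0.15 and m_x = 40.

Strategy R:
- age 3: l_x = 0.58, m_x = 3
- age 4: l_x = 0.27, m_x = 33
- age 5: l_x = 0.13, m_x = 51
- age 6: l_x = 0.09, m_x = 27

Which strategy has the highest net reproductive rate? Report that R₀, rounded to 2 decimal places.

Strategy P: R₀ = 0.68×45 + 0.44×31 + 0.34×13 + 0.15×6 = 49.5600
Strategy Q: R₀ = 0.70×28 + 0.38×59 + 0.20×49 + 0.15×40 = 57.8200
Strategy R: R₀ = 0.58×3 + 0.27×33 + 0.13×51 + 0.09×27 = 19.7100
Highest R₀: strategy Q with 57.8200.

57.82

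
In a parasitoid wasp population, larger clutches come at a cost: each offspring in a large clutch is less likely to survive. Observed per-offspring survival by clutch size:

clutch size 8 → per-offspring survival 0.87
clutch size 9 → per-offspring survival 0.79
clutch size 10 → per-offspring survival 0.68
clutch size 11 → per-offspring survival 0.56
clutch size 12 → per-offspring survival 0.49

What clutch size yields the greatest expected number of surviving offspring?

9

Expected surviving offspring = c × s(c):
  c=8: 8 × 0.87 = 6.960
  c=9: 9 × 0.79 = 7.110
  c=10: 10 × 0.68 = 6.800
  c=11: 11 × 0.56 = 6.160
  c=12: 12 × 0.49 = 5.880
Maximum at c = 9 (7.110 surviving offspring).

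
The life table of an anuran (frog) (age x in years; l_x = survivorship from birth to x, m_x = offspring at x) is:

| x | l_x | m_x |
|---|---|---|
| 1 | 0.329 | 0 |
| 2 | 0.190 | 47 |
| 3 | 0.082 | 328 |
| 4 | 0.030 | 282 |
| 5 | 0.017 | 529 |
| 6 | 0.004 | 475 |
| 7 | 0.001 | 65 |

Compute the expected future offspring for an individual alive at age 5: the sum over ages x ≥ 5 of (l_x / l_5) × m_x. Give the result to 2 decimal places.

l_5 = 0.017. Conditional survival from age 5 to x is l_x / l_5.
  x=5: (0.017/0.017) × 529 = 529.0000
  x=6: (0.004/0.017) × 475 = 111.7647
  x=7: (0.001/0.017) × 65 = 3.8235
Sum = 529.0000 + 111.7647 + 3.8235 = 644.5882

644.59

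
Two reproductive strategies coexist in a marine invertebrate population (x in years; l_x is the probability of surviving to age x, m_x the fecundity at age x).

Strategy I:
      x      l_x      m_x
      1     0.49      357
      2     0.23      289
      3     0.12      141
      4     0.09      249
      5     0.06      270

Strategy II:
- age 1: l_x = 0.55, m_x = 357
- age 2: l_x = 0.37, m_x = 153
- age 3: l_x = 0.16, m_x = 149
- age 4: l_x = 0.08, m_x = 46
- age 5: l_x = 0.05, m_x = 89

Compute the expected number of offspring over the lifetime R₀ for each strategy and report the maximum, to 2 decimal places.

Strategy I: R₀ = 0.49×357 + 0.23×289 + 0.12×141 + 0.09×249 + 0.06×270 = 296.9300
Strategy II: R₀ = 0.55×357 + 0.37×153 + 0.16×149 + 0.08×46 + 0.05×89 = 284.9300
Highest R₀: strategy I with 296.9300.

296.93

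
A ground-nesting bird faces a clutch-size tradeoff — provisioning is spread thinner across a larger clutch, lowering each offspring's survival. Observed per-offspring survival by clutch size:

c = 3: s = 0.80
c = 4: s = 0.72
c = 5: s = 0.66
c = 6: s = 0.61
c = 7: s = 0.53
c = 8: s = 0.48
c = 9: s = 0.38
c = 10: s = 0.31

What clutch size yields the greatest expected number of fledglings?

8

Expected fledglings = c × s(c):
  c=3: 3 × 0.80 = 2.400
  c=4: 4 × 0.72 = 2.880
  c=5: 5 × 0.66 = 3.300
  c=6: 6 × 0.61 = 3.660
  c=7: 7 × 0.53 = 3.710
  c=8: 8 × 0.48 = 3.840
  c=9: 9 × 0.38 = 3.420
  c=10: 10 × 0.31 = 3.100
Maximum at c = 8 (3.840 fledglings).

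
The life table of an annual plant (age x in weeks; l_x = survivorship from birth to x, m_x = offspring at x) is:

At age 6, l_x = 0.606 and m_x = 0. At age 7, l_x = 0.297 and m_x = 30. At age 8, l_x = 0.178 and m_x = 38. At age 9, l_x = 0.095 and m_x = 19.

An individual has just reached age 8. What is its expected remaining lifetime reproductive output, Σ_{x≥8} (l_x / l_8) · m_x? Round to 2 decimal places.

l_8 = 0.178. Conditional survival from age 8 to x is l_x / l_8.
  x=8: (0.178/0.178) × 38 = 38.0000
  x=9: (0.095/0.178) × 19 = 10.1404
Sum = 38.0000 + 10.1404 = 48.1404

48.14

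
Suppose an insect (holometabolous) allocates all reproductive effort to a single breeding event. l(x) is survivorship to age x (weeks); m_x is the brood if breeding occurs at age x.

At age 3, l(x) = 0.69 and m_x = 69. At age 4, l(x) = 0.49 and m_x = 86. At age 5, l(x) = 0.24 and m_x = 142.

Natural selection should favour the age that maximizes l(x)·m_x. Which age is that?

3

Expected offspring if breeding at age x = l(x) × m_x:
  age 3: 0.69 × 69 = 47.610
  age 4: 0.49 × 86 = 42.140
  age 5: 0.24 × 142 = 34.080
Maximum at age 3 (47.610).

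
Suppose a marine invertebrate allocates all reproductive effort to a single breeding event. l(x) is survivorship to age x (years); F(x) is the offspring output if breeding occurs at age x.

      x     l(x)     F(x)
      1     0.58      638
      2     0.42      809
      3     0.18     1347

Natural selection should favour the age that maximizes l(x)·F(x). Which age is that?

Expected offspring if breeding at age x = l(x) × F(x):
  age 1: 0.58 × 638 = 370.040
  age 2: 0.42 × 809 = 339.780
  age 3: 0.18 × 1347 = 242.460
Maximum at age 1 (370.040).

1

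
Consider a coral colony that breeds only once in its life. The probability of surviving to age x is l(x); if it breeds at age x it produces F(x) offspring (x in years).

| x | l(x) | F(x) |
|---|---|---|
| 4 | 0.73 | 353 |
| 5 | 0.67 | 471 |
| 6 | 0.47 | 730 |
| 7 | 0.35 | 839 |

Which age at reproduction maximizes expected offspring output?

6

Expected offspring if breeding at age x = l(x) × F(x):
  age 4: 0.73 × 353 = 257.690
  age 5: 0.67 × 471 = 315.570
  age 6: 0.47 × 730 = 343.100
  age 7: 0.35 × 839 = 293.650
Maximum at age 6 (343.100).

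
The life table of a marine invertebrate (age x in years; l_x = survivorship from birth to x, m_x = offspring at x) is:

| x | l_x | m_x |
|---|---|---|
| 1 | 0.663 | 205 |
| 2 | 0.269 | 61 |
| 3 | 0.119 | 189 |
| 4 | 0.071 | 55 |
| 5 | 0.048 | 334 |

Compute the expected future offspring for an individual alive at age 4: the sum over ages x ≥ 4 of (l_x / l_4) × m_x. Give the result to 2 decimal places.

l_4 = 0.071. Conditional survival from age 4 to x is l_x / l_4.
  x=4: (0.071/0.071) × 55 = 55.0000
  x=5: (0.048/0.071) × 334 = 225.8028
Sum = 55.0000 + 225.8028 = 280.8028

280.80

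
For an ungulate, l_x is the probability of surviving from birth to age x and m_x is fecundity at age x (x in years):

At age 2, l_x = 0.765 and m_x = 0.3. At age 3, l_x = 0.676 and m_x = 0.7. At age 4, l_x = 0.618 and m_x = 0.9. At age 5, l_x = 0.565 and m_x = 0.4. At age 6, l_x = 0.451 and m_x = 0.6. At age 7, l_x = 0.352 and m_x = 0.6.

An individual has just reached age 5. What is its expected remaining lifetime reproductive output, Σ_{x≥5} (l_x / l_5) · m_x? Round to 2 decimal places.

l_5 = 0.565. Conditional survival from age 5 to x is l_x / l_5.
  x=5: (0.565/0.565) × 0.4 = 0.4000
  x=6: (0.451/0.565) × 0.6 = 0.4789
  x=7: (0.352/0.565) × 0.6 = 0.3738
Sum = 0.4000 + 0.4789 + 0.3738 = 1.2527

1.25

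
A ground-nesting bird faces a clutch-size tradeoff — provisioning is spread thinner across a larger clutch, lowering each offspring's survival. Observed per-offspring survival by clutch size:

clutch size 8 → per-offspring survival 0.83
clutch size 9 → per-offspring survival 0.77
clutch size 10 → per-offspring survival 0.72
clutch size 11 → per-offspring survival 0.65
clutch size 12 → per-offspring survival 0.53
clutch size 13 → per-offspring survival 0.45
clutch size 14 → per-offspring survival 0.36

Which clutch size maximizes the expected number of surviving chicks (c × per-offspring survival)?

10

Expected surviving chicks = c × s(c):
  c=8: 8 × 0.83 = 6.640
  c=9: 9 × 0.77 = 6.930
  c=10: 10 × 0.72 = 7.200
  c=11: 11 × 0.65 = 7.150
  c=12: 12 × 0.53 = 6.360
  c=13: 13 × 0.45 = 5.850
  c=14: 14 × 0.36 = 5.040
Maximum at c = 10 (7.200 surviving chicks).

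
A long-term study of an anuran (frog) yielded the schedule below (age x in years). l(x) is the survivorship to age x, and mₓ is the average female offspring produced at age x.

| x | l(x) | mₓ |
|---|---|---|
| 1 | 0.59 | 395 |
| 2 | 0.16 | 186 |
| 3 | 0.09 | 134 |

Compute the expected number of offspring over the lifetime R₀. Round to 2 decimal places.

274.87

R₀ = Σ l(x) mₓ:
  age 1: 0.59 × 395 = 233.0500
  age 2: 0.16 × 186 = 29.7600
  age 3: 0.09 × 134 = 12.0600
R₀ = 233.0500 + 29.7600 + 12.0600 = 274.8700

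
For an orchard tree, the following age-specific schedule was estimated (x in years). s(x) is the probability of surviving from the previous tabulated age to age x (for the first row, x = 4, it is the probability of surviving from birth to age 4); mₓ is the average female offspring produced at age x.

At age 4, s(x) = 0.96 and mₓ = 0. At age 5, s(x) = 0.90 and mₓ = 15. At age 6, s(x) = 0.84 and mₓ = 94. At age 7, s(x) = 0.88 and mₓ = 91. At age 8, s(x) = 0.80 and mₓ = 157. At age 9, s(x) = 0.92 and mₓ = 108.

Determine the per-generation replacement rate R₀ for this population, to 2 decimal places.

Survivorship from birth: l_x = s_4·s_5·…·s_x.
  l_4 = 0.96000
  l_5 = 0.86400
  l_6 = 0.72576
  l_7 = 0.63867
  l_8 = 0.51094
  l_9 = 0.47006
R₀ = Σ l_x mₓ:
  age 4: 0.96000 × 0 = 0.0000
  age 5: 0.86400 × 15 = 12.9600
  age 6: 0.72576 × 94 = 68.2214
  age 7: 0.63867 × 91 = 58.1190
  age 8: 0.51094 × 157 = 80.2176
  age 9: 0.47006 × 108 = 50.7665
R₀ = 0.0000 + 12.9600 + 68.2214 + 58.1190 + 80.2176 + 50.7665 = 270.2845

270.28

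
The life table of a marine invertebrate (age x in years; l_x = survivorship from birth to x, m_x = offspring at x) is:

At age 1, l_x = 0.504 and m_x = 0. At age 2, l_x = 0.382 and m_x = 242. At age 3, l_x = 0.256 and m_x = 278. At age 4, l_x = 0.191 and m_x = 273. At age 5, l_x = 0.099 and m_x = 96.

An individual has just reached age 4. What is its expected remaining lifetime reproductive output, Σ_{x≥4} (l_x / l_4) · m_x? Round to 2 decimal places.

l_4 = 0.191. Conditional survival from age 4 to x is l_x / l_4.
  x=4: (0.191/0.191) × 273 = 273.0000
  x=5: (0.099/0.191) × 96 = 49.7592
Sum = 273.0000 + 49.7592 = 322.7592

322.76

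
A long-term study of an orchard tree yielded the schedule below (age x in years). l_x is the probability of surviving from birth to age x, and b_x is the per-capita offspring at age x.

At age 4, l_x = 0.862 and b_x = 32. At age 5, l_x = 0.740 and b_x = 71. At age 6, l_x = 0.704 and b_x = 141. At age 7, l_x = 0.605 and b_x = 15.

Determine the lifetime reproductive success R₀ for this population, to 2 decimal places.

188.46

R₀ = Σ l_x b_x:
  age 4: 0.862 × 32 = 27.5840
  age 5: 0.740 × 71 = 52.5400
  age 6: 0.704 × 141 = 99.2640
  age 7: 0.605 × 15 = 9.0750
R₀ = 27.5840 + 52.5400 + 99.2640 + 9.0750 = 188.4630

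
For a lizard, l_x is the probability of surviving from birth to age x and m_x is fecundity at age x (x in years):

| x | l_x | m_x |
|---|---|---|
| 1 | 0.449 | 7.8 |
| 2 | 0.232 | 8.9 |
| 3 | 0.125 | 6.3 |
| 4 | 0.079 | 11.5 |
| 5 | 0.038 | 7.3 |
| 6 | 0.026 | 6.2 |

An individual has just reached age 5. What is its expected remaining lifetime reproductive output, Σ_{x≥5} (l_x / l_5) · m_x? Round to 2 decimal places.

11.54

l_5 = 0.038. Conditional survival from age 5 to x is l_x / l_5.
  x=5: (0.038/0.038) × 7.3 = 7.3000
  x=6: (0.026/0.038) × 6.2 = 4.2421
Sum = 7.3000 + 4.2421 = 11.5421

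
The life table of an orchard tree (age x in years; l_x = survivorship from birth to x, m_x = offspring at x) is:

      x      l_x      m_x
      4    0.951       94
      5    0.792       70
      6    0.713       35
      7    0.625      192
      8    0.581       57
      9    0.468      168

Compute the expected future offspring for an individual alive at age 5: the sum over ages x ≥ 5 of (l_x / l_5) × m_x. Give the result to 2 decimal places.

394.11

l_5 = 0.792. Conditional survival from age 5 to x is l_x / l_5.
  x=5: (0.792/0.792) × 70 = 70.0000
  x=6: (0.713/0.792) × 35 = 31.5088
  x=7: (0.625/0.792) × 192 = 151.5152
  x=8: (0.581/0.792) × 57 = 41.8144
  x=9: (0.468/0.792) × 168 = 99.2727
Sum = 70.0000 + 31.5088 + 151.5152 + 41.8144 + 99.2727 = 394.1111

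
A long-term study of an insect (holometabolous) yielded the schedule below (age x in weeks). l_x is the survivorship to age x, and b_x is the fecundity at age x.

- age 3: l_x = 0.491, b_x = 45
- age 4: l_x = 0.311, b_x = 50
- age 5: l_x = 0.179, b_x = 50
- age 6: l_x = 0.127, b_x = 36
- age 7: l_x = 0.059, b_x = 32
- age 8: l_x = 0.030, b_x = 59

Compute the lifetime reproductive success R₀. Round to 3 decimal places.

R₀ = Σ l_x b_x:
  age 3: 0.491 × 45 = 22.0950
  age 4: 0.311 × 50 = 15.5500
  age 5: 0.179 × 50 = 8.9500
  age 6: 0.127 × 36 = 4.5720
  age 7: 0.059 × 32 = 1.8880
  age 8: 0.030 × 59 = 1.7700
R₀ = 22.0950 + 15.5500 + 8.9500 + 4.5720 + 1.8880 + 1.7700 = 54.8250

54.825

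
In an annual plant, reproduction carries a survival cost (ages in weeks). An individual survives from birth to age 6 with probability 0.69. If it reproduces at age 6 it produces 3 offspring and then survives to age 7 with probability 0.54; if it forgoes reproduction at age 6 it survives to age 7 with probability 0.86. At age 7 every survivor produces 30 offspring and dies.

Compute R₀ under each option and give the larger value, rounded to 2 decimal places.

breed at age 6: R₀ = 0.69 × (3 + 0.54 × 30) = 0.69 × 19.2000 = 13.2480
delay to age 7: R₀ = 0.69 × (0.86 × 30) = 0.69 × 25.8000 = 17.8020
Higher: delay to age 7 (17.8020).

17.80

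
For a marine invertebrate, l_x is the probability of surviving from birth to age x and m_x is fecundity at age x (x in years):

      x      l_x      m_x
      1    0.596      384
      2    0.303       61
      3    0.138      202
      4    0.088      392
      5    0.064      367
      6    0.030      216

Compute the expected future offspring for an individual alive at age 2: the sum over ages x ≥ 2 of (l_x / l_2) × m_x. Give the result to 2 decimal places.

l_2 = 0.303. Conditional survival from age 2 to x is l_x / l_2.
  x=2: (0.303/0.303) × 61 = 61.0000
  x=3: (0.138/0.303) × 202 = 92.0000
  x=4: (0.088/0.303) × 392 = 113.8482
  x=5: (0.064/0.303) × 367 = 77.5182
  x=6: (0.030/0.303) × 216 = 21.3861
Sum = 61.0000 + 92.0000 + 113.8482 + 77.5182 + 21.3861 = 365.7525

365.75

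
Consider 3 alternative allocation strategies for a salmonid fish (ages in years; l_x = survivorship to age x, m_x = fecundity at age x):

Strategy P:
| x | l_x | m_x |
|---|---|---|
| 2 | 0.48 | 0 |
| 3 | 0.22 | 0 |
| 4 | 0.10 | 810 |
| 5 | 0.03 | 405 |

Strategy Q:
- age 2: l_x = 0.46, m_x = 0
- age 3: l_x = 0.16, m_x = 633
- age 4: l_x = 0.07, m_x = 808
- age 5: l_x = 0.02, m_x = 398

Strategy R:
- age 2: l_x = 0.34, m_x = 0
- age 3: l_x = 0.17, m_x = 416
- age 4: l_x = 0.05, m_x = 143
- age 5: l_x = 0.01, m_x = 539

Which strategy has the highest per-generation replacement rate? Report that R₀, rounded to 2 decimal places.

Strategy P: R₀ = 0.48×0 + 0.22×0 + 0.10×810 + 0.03×405 = 93.1500
Strategy Q: R₀ = 0.46×0 + 0.16×633 + 0.07×808 + 0.02×398 = 165.8000
Strategy R: R₀ = 0.34×0 + 0.17×416 + 0.05×143 + 0.01×539 = 83.2600
Highest R₀: strategy Q with 165.8000.

165.80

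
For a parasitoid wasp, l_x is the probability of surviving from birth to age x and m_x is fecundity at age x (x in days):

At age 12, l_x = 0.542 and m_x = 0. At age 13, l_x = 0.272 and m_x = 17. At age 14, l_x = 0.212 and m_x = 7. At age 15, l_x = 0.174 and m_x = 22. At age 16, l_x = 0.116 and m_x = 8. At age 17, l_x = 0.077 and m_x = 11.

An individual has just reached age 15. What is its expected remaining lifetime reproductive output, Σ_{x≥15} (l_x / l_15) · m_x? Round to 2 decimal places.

32.20

l_15 = 0.174. Conditional survival from age 15 to x is l_x / l_15.
  x=15: (0.174/0.174) × 22 = 22.0000
  x=16: (0.116/0.174) × 8 = 5.3333
  x=17: (0.077/0.174) × 11 = 4.8678
Sum = 22.0000 + 5.3333 + 4.8678 = 32.2011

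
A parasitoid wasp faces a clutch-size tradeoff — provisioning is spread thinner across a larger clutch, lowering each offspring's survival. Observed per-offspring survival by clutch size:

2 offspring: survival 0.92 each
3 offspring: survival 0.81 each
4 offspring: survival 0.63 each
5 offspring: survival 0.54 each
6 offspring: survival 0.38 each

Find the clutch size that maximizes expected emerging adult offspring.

5

Expected emerging adult offspring = c × s(c):
  c=2: 2 × 0.92 = 1.840
  c=3: 3 × 0.81 = 2.430
  c=4: 4 × 0.63 = 2.520
  c=5: 5 × 0.54 = 2.700
  c=6: 6 × 0.38 = 2.280
Maximum at c = 5 (2.700 emerging adult offspring).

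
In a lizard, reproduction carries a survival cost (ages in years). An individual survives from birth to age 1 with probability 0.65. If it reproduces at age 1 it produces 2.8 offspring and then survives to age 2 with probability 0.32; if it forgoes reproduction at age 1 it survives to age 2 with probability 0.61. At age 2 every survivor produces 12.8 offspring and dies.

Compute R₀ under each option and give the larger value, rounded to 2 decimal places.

breed at age 1: R₀ = 0.65 × (2.8 + 0.32 × 12.8) = 0.65 × 6.8960 = 4.4824
delay to age 2: R₀ = 0.65 × (0.61 × 12.8) = 0.65 × 7.8080 = 5.0752
Higher: delay to age 2 (5.0752).

5.08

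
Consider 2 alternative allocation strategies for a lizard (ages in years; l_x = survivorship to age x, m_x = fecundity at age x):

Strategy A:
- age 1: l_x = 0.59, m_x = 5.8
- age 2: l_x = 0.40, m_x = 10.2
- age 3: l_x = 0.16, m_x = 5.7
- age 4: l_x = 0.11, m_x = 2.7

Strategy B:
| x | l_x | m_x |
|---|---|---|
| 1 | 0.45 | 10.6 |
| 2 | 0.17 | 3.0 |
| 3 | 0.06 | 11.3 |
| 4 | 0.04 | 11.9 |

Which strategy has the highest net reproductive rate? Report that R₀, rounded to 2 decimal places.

8.71

Strategy A: R₀ = 0.59×5.8 + 0.40×10.2 + 0.16×5.7 + 0.11×2.7 = 8.7110
Strategy B: R₀ = 0.45×10.6 + 0.17×3.0 + 0.06×11.3 + 0.04×11.9 = 6.4340
Highest R₀: strategy A with 8.7110.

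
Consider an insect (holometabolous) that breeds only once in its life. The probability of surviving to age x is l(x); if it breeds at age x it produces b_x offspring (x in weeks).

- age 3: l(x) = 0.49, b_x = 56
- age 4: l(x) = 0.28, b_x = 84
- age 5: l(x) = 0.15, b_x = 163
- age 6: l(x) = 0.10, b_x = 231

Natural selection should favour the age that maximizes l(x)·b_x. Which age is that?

3

Expected offspring if breeding at age x = l(x) × b_x:
  age 3: 0.49 × 56 = 27.440
  age 4: 0.28 × 84 = 23.520
  age 5: 0.15 × 163 = 24.450
  age 6: 0.10 × 231 = 23.100
Maximum at age 3 (27.440).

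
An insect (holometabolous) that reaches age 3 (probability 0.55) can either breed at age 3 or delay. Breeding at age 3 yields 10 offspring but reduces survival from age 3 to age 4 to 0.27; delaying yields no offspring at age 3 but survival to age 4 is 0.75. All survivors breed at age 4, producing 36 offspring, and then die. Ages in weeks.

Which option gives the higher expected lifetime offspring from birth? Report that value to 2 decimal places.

14.85

breed at age 3: R₀ = 0.55 × (10 + 0.27 × 36) = 0.55 × 19.7200 = 10.8460
delay to age 4: R₀ = 0.55 × (0.75 × 36) = 0.55 × 27.0000 = 14.8500
Higher: delay to age 4 (14.8500).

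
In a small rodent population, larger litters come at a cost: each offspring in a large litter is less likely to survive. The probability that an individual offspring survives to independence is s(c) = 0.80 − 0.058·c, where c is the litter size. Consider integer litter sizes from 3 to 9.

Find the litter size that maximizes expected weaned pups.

7

Expected weaned pups = c × s(c):
  c=3: 3 × 0.626 = 1.878
  c=4: 4 × 0.568 = 2.272
  c=5: 5 × 0.510 = 2.550
  c=6: 6 × 0.452 = 2.712
  c=7: 7 × 0.394 = 2.758
  c=8: 8 × 0.336 = 2.688
  c=9: 9 × 0.278 = 2.502
Maximum at c = 7 (2.758 weaned pups).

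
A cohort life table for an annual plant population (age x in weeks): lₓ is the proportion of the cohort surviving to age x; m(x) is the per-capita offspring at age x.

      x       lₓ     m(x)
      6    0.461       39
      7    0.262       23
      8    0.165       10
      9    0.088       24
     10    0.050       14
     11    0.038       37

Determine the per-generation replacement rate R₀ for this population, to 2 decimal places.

29.87

R₀ = Σ lₓ m(x):
  age 6: 0.461 × 39 = 17.9790
  age 7: 0.262 × 23 = 6.0260
  age 8: 0.165 × 10 = 1.6500
  age 9: 0.088 × 24 = 2.1120
  age 10: 0.050 × 14 = 0.7000
  age 11: 0.038 × 37 = 1.4060
R₀ = 17.9790 + 6.0260 + 1.6500 + 2.1120 + 0.7000 + 1.4060 = 29.8730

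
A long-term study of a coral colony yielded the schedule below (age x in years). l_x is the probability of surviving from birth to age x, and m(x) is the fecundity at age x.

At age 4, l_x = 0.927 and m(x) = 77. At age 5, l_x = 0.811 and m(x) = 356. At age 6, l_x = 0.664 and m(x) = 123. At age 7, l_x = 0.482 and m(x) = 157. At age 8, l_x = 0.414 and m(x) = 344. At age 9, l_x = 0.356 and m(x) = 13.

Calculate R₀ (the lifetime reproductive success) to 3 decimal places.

664.485

R₀ = Σ l_x m(x):
  age 4: 0.927 × 77 = 71.3790
  age 5: 0.811 × 356 = 288.7160
  age 6: 0.664 × 123 = 81.6720
  age 7: 0.482 × 157 = 75.6740
  age 8: 0.414 × 344 = 142.4160
  age 9: 0.356 × 13 = 4.6280
R₀ = 71.3790 + 288.7160 + 81.6720 + 75.6740 + 142.4160 + 4.6280 = 664.4850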